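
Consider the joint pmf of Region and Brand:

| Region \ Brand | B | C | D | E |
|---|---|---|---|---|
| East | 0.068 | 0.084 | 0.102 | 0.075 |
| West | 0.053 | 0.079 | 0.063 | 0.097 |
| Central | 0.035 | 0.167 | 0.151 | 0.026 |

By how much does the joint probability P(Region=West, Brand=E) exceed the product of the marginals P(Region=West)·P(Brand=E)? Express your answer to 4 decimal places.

P(Region=West) = 0.053 + 0.079 + 0.063 + 0.097 = 0.292.
P(Brand=E) = 0.075 + 0.097 + 0.026 = 0.198.
P(Region=West, Brand=E) − P(Region=West)P(Brand=E) = 0.097 − 0.292×0.198 = 0.0392.

0.0392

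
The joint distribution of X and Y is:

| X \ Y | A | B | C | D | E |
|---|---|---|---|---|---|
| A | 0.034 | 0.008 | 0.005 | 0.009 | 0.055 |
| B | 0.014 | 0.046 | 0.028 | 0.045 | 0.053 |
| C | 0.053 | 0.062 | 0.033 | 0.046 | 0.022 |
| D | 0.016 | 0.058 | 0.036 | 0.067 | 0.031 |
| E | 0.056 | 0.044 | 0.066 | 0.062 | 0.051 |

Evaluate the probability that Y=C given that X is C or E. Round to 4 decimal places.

0.2000

P(X=C) = 0.053 + 0.062 + 0.033 + 0.046 + 0.022 = 0.216.
P(X=E) = 0.056 + 0.044 + 0.066 + 0.062 + 0.051 = 0.279.
P(X ∈ {C, E}) = 0.216 + 0.279 = 0.495; P(Y=C, X ∈ {C, E}) = 0.033 + 0.066 = 0.099.
P(Y=C | X ∈ {C, E}) = 0.099/0.495 = 0.2000.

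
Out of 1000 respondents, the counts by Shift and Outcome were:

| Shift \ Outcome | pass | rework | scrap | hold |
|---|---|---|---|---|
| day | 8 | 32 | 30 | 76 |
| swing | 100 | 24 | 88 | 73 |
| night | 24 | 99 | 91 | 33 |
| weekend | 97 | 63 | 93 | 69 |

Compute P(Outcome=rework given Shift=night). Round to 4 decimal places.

Total with Shift=night: 24 + 99 + 91 + 33 = 247.
P(Outcome=rework | Shift=night) = 99/247 = 0.4008.

0.4008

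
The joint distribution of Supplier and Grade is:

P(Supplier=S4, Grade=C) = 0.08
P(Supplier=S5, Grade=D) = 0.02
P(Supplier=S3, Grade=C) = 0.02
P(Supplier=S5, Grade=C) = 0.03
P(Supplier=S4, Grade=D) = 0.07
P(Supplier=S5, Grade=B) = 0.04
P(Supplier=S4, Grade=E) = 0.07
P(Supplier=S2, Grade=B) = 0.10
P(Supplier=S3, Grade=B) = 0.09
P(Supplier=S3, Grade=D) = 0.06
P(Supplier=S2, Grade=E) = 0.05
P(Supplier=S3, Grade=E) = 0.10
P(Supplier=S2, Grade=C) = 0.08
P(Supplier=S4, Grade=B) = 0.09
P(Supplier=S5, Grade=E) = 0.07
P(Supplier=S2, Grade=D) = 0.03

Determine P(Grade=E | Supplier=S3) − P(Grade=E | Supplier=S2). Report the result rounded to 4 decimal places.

P(Supplier=S3) = 0.09 + 0.02 + 0.06 + 0.10 = 0.27; P(Grade=E | Supplier=S3) = 0.10/0.27 = 0.37037.
P(Supplier=S2) = 0.10 + 0.08 + 0.03 + 0.05 = 0.26; P(Grade=E | Supplier=S2) = 0.05/0.26 = 0.19231.
Difference = 0.1781.

0.1781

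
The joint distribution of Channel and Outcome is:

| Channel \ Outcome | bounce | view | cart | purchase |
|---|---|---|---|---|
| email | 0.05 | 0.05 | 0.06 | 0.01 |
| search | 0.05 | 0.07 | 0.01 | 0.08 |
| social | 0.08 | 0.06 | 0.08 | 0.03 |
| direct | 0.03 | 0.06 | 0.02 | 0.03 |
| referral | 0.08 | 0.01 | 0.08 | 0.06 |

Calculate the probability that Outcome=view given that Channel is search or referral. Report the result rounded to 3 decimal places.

P(Channel=search) = 0.05 + 0.07 + 0.01 + 0.08 = 0.21.
P(Channel=referral) = 0.08 + 0.01 + 0.08 + 0.06 = 0.23.
P(Channel ∈ {search, referral}) = 0.21 + 0.23 = 0.44; P(Outcome=view, Channel ∈ {search, referral}) = 0.07 + 0.01 = 0.08.
P(Outcome=view | Channel ∈ {search, referral}) = 0.08/0.44 = 0.182.

0.182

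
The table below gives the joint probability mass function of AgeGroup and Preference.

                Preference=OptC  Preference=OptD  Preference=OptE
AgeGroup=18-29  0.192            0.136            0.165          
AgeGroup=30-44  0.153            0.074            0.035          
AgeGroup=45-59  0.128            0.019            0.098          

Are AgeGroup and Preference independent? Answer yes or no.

no

P(AgeGroup=30-44) = 0.262 and P(Preference=OptE) = 0.298, so their product is 0.07808, but P(AgeGroup=30-44, Preference=OptE) = 0.035. Since these differ, AgeGroup and Preference are not independent.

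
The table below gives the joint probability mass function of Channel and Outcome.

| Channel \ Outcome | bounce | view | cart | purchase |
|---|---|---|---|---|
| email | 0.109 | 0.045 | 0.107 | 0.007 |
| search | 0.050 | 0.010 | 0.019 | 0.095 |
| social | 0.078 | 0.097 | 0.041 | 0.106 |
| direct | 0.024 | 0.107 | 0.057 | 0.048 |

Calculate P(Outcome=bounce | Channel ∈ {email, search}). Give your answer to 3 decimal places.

0.360

P(Channel=email) = 0.109 + 0.045 + 0.107 + 0.007 = 0.268.
P(Channel=search) = 0.050 + 0.010 + 0.019 + 0.095 = 0.174.
P(Channel ∈ {email, search}) = 0.268 + 0.174 = 0.442; P(Outcome=bounce, Channel ∈ {email, search}) = 0.109 + 0.050 = 0.159.
P(Outcome=bounce | Channel ∈ {email, search}) = 0.159/0.442 = 0.360.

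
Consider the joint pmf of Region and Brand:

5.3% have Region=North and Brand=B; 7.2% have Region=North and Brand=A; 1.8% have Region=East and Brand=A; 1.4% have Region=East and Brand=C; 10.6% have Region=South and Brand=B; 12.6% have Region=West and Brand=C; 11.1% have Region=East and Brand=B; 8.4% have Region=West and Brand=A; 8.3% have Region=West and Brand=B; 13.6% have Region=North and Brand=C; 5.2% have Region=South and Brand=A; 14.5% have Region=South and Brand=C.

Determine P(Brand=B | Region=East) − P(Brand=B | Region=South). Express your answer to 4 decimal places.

P(Region=East) = 0.018 + 0.111 + 0.014 = 0.143; P(Brand=B | Region=East) = 0.111/0.143 = 0.77622.
P(Region=South) = 0.052 + 0.106 + 0.145 = 0.303; P(Brand=B | Region=South) = 0.106/0.303 = 0.34983.
Difference = 0.4264.

0.4264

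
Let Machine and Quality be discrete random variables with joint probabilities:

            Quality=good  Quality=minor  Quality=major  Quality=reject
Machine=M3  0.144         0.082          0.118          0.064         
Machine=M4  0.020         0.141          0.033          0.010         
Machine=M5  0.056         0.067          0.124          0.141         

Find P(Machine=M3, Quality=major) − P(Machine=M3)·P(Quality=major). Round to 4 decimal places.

P(Machine=M3) = 0.144 + 0.082 + 0.118 + 0.064 = 0.408.
P(Quality=major) = 0.118 + 0.033 + 0.124 = 0.275.
P(Machine=M3, Quality=major) − P(Machine=M3)P(Quality=major) = 0.118 − 0.408×0.275 = 0.0058.

0.0058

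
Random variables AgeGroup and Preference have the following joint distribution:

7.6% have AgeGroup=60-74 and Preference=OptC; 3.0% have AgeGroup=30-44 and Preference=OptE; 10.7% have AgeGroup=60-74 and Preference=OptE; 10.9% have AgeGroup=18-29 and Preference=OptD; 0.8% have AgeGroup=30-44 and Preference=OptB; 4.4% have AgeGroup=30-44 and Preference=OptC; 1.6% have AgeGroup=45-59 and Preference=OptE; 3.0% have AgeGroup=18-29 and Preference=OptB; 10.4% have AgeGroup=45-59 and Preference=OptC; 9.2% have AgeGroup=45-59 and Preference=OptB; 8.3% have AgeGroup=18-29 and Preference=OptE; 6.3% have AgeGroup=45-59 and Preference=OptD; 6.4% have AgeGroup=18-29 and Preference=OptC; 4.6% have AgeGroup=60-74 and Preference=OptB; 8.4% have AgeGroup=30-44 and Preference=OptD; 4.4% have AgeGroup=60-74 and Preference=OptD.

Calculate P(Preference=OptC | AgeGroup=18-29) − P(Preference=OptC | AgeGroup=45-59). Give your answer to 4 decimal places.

-0.1544

P(AgeGroup=18-29) = 0.030 + 0.064 + 0.109 + 0.083 = 0.286; P(Preference=OptC | AgeGroup=18-29) = 0.064/0.286 = 0.22378.
P(AgeGroup=45-59) = 0.092 + 0.104 + 0.063 + 0.016 = 0.275; P(Preference=OptC | AgeGroup=45-59) = 0.104/0.275 = 0.37818.
Difference = -0.1544.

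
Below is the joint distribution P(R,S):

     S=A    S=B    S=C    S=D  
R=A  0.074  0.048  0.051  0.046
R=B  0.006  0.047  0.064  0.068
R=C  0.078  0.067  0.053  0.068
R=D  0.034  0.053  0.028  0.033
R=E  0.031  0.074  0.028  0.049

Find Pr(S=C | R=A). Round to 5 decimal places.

P(R=A) = 0.074 + 0.048 + 0.051 + 0.046 = 0.219.
P(S=C | R=A) = 0.051/0.219 = 0.23288.

0.23288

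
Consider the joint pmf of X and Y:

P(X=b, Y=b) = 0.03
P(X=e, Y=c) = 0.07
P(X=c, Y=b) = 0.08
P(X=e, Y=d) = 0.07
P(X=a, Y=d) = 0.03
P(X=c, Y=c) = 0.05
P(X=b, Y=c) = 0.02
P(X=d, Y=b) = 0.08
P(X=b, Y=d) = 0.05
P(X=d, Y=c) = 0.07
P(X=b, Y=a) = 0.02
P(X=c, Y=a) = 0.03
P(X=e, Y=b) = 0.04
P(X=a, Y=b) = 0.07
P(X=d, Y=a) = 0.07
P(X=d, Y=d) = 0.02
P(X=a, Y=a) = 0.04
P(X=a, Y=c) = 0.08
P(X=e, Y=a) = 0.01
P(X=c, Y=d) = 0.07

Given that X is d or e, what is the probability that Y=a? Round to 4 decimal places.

0.1860

P(X=d) = 0.07 + 0.08 + 0.07 + 0.02 = 0.24.
P(X=e) = 0.01 + 0.04 + 0.07 + 0.07 = 0.19.
P(X ∈ {d, e}) = 0.24 + 0.19 = 0.43; P(Y=a, X ∈ {d, e}) = 0.07 + 0.01 = 0.08.
P(Y=a | X ∈ {d, e}) = 0.08/0.43 = 0.1860.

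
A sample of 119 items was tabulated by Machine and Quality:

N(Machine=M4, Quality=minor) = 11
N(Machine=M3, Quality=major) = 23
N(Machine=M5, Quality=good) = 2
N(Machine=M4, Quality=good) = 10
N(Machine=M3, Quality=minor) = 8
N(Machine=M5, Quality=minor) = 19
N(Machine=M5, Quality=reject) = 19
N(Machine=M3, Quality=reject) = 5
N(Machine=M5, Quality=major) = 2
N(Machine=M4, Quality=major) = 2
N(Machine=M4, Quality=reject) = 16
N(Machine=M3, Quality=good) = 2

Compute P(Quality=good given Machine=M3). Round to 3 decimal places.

Total with Machine=M3: 2 + 8 + 23 + 5 = 38.
P(Quality=good | Machine=M3) = 2/38 = 0.053.

0.053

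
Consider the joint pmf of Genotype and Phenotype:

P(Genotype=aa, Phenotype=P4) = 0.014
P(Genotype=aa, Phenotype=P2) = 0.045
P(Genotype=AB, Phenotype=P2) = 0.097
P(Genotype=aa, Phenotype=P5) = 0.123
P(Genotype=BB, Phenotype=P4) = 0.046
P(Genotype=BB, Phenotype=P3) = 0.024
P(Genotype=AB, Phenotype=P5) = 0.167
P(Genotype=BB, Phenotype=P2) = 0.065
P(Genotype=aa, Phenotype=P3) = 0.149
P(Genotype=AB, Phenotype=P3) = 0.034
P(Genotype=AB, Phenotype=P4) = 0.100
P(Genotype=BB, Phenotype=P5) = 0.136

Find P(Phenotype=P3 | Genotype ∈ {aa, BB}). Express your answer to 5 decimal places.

P(Genotype=aa) = 0.045 + 0.149 + 0.014 + 0.123 = 0.331.
P(Genotype=BB) = 0.065 + 0.024 + 0.046 + 0.136 = 0.271.
P(Genotype ∈ {aa, BB}) = 0.331 + 0.271 = 0.602; P(Phenotype=P3, Genotype ∈ {aa, BB}) = 0.149 + 0.024 = 0.173.
P(Phenotype=P3 | Genotype ∈ {aa, BB}) = 0.173/0.602 = 0.28738.

0.28738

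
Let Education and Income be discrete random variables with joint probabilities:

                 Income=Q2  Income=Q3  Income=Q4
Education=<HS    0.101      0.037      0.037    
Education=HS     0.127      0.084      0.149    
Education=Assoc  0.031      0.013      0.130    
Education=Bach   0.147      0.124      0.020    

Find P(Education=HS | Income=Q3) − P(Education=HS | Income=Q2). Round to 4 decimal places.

P(Income=Q3) = 0.037 + 0.084 + 0.013 + 0.124 = 0.258; P(Education=HS | Income=Q3) = 0.084/0.258 = 0.32558.
P(Income=Q2) = 0.101 + 0.127 + 0.031 + 0.147 = 0.406; P(Education=HS | Income=Q2) = 0.127/0.406 = 0.31281.
Difference = 0.0128.

0.0128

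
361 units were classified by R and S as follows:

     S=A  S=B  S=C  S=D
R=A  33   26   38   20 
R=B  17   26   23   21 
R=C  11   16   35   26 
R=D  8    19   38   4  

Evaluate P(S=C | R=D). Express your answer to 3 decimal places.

0.551

Total with R=D: 8 + 19 + 38 + 4 = 69.
P(S=C | R=D) = 38/69 = 0.551.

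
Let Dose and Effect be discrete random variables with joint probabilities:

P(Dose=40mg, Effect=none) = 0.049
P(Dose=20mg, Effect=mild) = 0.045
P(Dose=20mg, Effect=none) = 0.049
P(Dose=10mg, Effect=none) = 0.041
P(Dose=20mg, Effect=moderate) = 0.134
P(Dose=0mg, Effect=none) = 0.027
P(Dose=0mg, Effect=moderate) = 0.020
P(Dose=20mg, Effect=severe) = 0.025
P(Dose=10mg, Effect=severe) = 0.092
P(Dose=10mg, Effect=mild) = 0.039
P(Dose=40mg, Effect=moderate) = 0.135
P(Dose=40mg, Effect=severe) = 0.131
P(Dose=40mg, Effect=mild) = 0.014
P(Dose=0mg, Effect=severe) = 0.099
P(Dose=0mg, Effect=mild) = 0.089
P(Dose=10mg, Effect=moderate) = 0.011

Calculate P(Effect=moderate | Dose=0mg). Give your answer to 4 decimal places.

P(Dose=0mg) = 0.027 + 0.089 + 0.020 + 0.099 = 0.235.
P(Effect=moderate | Dose=0mg) = 0.020/0.235 = 0.0851.

0.0851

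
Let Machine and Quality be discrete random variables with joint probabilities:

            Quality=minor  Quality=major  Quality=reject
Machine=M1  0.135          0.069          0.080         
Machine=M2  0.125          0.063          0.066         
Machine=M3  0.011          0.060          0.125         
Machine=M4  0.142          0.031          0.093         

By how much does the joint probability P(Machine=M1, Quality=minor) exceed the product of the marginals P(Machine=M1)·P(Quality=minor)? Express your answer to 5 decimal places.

0.01771

P(Machine=M1) = 0.135 + 0.069 + 0.080 = 0.284.
P(Quality=minor) = 0.135 + 0.125 + 0.011 + 0.142 = 0.413.
P(Machine=M1, Quality=minor) − P(Machine=M1)P(Quality=minor) = 0.135 − 0.284×0.413 = 0.01771.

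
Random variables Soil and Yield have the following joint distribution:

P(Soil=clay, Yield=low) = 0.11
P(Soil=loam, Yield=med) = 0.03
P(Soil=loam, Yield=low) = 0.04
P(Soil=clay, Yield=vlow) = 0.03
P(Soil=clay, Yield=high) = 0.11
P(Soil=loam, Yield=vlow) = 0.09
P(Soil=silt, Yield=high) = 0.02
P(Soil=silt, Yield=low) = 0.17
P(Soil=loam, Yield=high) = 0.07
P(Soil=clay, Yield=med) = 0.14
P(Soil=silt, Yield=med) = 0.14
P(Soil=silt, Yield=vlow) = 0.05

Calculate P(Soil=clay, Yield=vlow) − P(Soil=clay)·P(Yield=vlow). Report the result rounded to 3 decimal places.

-0.036

P(Soil=clay) = 0.03 + 0.11 + 0.14 + 0.11 = 0.39.
P(Yield=vlow) = 0.09 + 0.03 + 0.05 = 0.17.
P(Soil=clay, Yield=vlow) − P(Soil=clay)P(Yield=vlow) = 0.03 − 0.39×0.17 = -0.036.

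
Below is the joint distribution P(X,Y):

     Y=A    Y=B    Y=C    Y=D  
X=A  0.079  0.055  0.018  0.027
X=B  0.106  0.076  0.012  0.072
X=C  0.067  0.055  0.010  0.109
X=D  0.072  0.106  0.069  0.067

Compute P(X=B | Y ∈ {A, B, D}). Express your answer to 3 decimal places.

P(Y=A) = 0.079 + 0.106 + 0.067 + 0.072 = 0.324.
P(Y=B) = 0.055 + 0.076 + 0.055 + 0.106 = 0.292.
P(Y=D) = 0.027 + 0.072 + 0.109 + 0.067 = 0.275.
P(Y ∈ {A, B, D}) = 0.324 + 0.292 + 0.275 = 0.891; P(X=B, Y ∈ {A, B, D}) = 0.106 + 0.076 + 0.072 = 0.254.
P(X=B | Y ∈ {A, B, D}) = 0.254/0.891 = 0.285.

0.285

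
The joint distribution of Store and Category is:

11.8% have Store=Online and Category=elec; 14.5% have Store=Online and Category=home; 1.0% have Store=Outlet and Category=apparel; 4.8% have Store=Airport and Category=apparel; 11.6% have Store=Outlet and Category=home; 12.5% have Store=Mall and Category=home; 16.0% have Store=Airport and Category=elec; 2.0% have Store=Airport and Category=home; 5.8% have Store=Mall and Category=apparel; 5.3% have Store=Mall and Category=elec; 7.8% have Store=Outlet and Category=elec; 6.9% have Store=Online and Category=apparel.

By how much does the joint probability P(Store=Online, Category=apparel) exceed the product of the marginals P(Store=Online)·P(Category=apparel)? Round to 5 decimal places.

P(Store=Online) = 0.069 + 0.118 + 0.145 = 0.332.
P(Category=apparel) = 0.058 + 0.048 + 0.010 + 0.069 = 0.185.
P(Store=Online, Category=apparel) − P(Store=Online)P(Category=apparel) = 0.069 − 0.332×0.185 = 0.00758.

0.00758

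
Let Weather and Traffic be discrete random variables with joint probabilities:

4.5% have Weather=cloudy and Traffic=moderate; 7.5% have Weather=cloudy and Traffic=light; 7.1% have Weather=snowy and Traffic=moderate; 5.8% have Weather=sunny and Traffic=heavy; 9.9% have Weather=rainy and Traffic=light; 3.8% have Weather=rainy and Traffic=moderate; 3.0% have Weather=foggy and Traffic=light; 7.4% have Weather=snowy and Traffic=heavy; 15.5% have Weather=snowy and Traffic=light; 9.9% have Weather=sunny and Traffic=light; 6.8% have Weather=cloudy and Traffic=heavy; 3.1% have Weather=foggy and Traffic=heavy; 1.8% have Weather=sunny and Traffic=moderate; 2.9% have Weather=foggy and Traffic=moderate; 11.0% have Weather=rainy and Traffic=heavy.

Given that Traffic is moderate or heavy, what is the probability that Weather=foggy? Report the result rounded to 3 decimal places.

0.111

P(Traffic=moderate) = 0.018 + 0.045 + 0.038 + 0.071 + 0.029 = 0.201.
P(Traffic=heavy) = 0.058 + 0.068 + 0.110 + 0.074 + 0.031 = 0.341.
P(Traffic ∈ {moderate, heavy}) = 0.201 + 0.341 = 0.542; P(Weather=foggy, Traffic ∈ {moderate, heavy}) = 0.029 + 0.031 = 0.060.
P(Weather=foggy | Traffic ∈ {moderate, heavy}) = 0.060/0.542 = 0.111.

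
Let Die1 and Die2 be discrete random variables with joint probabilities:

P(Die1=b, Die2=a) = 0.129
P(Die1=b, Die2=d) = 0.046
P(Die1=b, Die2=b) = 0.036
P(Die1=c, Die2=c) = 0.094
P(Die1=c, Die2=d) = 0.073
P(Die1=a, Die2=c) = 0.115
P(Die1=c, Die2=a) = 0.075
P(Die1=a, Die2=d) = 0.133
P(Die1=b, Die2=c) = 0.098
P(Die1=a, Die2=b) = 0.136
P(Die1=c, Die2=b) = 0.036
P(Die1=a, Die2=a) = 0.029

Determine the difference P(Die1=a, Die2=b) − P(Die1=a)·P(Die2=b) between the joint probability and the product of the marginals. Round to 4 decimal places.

P(Die1=a) = 0.029 + 0.136 + 0.115 + 0.133 = 0.413.
P(Die2=b) = 0.136 + 0.036 + 0.036 = 0.208.
P(Die1=a, Die2=b) − P(Die1=a)P(Die2=b) = 0.136 − 0.413×0.208 = 0.0501.

0.0501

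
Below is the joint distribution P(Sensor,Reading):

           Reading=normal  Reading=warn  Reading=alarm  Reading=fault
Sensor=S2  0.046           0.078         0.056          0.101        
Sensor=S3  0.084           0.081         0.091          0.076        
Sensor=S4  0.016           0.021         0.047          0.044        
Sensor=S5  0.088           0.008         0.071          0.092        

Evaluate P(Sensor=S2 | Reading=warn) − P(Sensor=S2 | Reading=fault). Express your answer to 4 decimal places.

P(Reading=warn) = 0.078 + 0.081 + 0.021 + 0.008 = 0.188; P(Sensor=S2 | Reading=warn) = 0.078/0.188 = 0.41489.
P(Reading=fault) = 0.101 + 0.076 + 0.044 + 0.092 = 0.313; P(Sensor=S2 | Reading=fault) = 0.101/0.313 = 0.32268.
Difference = 0.0922.

0.0922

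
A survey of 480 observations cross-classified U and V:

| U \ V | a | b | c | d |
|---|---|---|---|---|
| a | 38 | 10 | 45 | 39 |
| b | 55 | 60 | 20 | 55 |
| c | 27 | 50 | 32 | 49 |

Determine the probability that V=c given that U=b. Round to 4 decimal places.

Total with U=b: 55 + 60 + 20 + 55 = 190.
P(V=c | U=b) = 20/190 = 0.1053.

0.1053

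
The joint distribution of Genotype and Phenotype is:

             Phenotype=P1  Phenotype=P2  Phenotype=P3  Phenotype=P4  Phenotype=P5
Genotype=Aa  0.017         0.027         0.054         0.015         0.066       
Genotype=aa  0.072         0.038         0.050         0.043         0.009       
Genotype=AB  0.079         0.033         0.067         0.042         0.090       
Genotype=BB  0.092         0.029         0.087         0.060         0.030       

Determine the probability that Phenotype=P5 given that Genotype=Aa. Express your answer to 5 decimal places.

P(Genotype=Aa) = 0.017 + 0.027 + 0.054 + 0.015 + 0.066 = 0.179.
P(Phenotype=P5 | Genotype=Aa) = 0.066/0.179 = 0.36872.

0.36872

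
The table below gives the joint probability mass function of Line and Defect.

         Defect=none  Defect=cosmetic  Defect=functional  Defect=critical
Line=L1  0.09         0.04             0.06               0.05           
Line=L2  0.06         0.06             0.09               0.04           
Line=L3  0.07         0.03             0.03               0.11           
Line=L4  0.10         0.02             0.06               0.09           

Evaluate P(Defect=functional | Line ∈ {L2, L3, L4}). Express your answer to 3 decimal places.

0.237

P(Line=L2) = 0.06 + 0.06 + 0.09 + 0.04 = 0.25.
P(Line=L3) = 0.07 + 0.03 + 0.03 + 0.11 = 0.24.
P(Line=L4) = 0.10 + 0.02 + 0.06 + 0.09 = 0.27.
P(Line ∈ {L2, L3, L4}) = 0.25 + 0.24 + 0.27 = 0.76; P(Defect=functional, Line ∈ {L2, L3, L4}) = 0.09 + 0.03 + 0.06 = 0.18.
P(Defect=functional | Line ∈ {L2, L3, L4}) = 0.18/0.76 = 0.237.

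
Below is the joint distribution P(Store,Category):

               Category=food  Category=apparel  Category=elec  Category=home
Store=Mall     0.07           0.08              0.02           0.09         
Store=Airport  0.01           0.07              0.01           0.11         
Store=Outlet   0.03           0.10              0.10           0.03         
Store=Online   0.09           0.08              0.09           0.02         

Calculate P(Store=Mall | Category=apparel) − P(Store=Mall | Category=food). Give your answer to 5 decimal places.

P(Category=apparel) = 0.08 + 0.07 + 0.10 + 0.08 = 0.33; P(Store=Mall | Category=apparel) = 0.08/0.33 = 0.242424.
P(Category=food) = 0.07 + 0.01 + 0.03 + 0.09 = 0.20; P(Store=Mall | Category=food) = 0.07/0.20 = 0.350000.
Difference = -0.10758.

-0.10758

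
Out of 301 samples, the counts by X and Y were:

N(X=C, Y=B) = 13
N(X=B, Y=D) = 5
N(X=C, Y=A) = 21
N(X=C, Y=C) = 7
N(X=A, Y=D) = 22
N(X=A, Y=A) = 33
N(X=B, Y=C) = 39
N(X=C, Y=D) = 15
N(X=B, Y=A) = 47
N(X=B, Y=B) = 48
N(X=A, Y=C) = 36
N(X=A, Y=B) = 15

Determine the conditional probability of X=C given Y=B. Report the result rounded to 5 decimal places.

Total with Y=B: 15 + 48 + 13 = 76.
P(X=C | Y=B) = 13/76 = 0.17105.

0.17105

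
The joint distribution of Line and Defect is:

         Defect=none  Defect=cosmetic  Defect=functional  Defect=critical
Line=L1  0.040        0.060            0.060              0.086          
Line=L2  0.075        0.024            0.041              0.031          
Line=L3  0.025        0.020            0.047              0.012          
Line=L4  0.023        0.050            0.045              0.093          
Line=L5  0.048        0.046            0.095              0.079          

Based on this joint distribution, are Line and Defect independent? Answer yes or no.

no

P(Line=L2) = 0.171 and P(Defect=none) = 0.211, so their product is 0.03608, but P(Line=L2, Defect=none) = 0.075. Since these differ, Line and Defect are not independent.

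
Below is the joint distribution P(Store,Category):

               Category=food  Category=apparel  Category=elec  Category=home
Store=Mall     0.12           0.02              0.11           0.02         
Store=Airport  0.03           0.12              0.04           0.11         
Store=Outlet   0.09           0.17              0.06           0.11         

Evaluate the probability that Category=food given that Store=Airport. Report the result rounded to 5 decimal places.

0.10000

P(Store=Airport) = 0.03 + 0.12 + 0.04 + 0.11 = 0.30.
P(Category=food | Store=Airport) = 0.03/0.30 = 0.10000.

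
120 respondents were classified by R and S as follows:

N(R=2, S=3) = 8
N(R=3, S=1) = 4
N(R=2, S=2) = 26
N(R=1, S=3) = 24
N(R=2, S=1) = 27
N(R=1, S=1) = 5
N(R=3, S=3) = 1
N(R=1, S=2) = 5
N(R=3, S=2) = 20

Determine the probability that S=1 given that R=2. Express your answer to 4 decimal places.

Total with R=2: 27 + 26 + 8 = 61.
P(S=1 | R=2) = 27/61 = 0.4426.

0.4426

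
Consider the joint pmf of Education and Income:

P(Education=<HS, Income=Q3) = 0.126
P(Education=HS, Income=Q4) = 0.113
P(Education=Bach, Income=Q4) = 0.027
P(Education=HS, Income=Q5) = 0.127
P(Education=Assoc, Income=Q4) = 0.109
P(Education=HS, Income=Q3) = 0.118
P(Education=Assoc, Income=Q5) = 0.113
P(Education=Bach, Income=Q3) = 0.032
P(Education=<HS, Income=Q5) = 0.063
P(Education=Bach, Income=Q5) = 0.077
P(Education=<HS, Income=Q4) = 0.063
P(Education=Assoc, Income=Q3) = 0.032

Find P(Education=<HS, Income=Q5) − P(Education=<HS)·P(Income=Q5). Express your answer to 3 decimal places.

-0.033

P(Education=<HS) = 0.126 + 0.063 + 0.063 = 0.252.
P(Income=Q5) = 0.063 + 0.127 + 0.113 + 0.077 = 0.380.
P(Education=<HS, Income=Q5) − P(Education=<HS)P(Income=Q5) = 0.063 − 0.252×0.380 = -0.033.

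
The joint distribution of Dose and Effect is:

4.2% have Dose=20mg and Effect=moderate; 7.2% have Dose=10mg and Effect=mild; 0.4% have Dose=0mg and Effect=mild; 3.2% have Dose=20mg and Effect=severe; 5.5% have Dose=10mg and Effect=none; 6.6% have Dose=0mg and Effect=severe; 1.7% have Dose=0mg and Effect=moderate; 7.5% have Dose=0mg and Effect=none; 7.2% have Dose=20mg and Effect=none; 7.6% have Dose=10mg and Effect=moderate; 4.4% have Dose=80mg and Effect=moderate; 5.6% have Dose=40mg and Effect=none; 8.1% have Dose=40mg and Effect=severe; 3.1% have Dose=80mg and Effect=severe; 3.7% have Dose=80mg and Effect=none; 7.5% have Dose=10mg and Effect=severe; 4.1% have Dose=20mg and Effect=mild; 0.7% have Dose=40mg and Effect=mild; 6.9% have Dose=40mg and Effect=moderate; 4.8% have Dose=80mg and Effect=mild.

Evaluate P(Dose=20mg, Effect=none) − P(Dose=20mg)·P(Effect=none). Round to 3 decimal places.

P(Dose=20mg) = 0.072 + 0.041 + 0.042 + 0.032 = 0.187.
P(Effect=none) = 0.075 + 0.055 + 0.072 + 0.056 + 0.037 = 0.295.
P(Dose=20mg, Effect=none) − P(Dose=20mg)P(Effect=none) = 0.072 − 0.187×0.295 = 0.017.

0.017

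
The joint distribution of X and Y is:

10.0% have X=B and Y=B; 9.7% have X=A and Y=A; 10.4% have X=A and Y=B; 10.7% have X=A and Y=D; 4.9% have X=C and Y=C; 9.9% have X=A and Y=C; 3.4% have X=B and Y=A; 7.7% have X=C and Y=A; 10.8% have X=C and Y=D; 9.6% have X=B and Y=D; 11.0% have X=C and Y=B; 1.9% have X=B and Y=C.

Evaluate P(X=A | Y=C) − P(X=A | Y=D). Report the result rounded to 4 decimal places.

P(Y=C) = 0.099 + 0.019 + 0.049 = 0.167; P(X=A | Y=C) = 0.099/0.167 = 0.59281.
P(Y=D) = 0.107 + 0.096 + 0.108 = 0.311; P(X=A | Y=D) = 0.107/0.311 = 0.34405.
Difference = 0.2488.

0.2488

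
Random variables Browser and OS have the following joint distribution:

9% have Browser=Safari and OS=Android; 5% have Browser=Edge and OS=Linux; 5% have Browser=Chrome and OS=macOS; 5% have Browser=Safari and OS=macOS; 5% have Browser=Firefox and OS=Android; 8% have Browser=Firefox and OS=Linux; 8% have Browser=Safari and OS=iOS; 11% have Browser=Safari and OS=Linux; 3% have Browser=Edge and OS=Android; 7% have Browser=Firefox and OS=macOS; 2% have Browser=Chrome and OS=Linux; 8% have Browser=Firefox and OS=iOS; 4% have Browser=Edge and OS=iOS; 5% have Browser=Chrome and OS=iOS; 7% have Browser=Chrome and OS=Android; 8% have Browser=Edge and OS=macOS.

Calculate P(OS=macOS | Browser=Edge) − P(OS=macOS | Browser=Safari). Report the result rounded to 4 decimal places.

0.2485

P(Browser=Edge) = 0.08 + 0.05 + 0.04 + 0.03 = 0.20; P(OS=macOS | Browser=Edge) = 0.08/0.20 = 0.40000.
P(Browser=Safari) = 0.05 + 0.11 + 0.08 + 0.09 = 0.33; P(OS=macOS | Browser=Safari) = 0.05/0.33 = 0.15152.
Difference = 0.2485.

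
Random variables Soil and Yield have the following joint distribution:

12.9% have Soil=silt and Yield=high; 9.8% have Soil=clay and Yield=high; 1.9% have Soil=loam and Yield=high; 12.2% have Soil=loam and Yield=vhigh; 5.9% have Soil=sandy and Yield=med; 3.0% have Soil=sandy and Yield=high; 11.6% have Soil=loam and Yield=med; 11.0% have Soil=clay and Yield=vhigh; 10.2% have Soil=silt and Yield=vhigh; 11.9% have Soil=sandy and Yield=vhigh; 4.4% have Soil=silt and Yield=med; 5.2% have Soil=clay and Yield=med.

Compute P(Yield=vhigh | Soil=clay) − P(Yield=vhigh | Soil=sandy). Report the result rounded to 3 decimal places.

P(Soil=clay) = 0.052 + 0.098 + 0.110 = 0.260; P(Yield=vhigh | Soil=clay) = 0.110/0.260 = 0.4231.
P(Soil=sandy) = 0.059 + 0.030 + 0.119 = 0.208; P(Yield=vhigh | Soil=sandy) = 0.119/0.208 = 0.5721.
Difference = -0.149.

-0.149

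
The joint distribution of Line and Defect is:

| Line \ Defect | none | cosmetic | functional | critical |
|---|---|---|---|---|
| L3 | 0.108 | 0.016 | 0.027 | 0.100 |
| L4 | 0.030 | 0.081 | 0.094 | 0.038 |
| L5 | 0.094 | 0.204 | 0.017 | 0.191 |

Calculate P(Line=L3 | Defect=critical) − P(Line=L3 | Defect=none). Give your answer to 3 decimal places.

P(Defect=critical) = 0.100 + 0.038 + 0.191 = 0.329; P(Line=L3 | Defect=critical) = 0.100/0.329 = 0.3040.
P(Defect=none) = 0.108 + 0.030 + 0.094 = 0.232; P(Line=L3 | Defect=none) = 0.108/0.232 = 0.4655.
Difference = -0.162.

-0.162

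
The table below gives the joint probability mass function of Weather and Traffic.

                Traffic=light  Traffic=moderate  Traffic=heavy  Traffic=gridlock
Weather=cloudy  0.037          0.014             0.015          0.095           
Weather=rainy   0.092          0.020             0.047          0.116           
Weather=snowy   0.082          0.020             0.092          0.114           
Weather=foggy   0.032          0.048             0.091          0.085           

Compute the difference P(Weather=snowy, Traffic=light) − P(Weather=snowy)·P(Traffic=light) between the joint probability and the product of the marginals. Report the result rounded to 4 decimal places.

P(Weather=snowy) = 0.082 + 0.020 + 0.092 + 0.114 = 0.308.
P(Traffic=light) = 0.037 + 0.092 + 0.082 + 0.032 = 0.243.
P(Weather=snowy, Traffic=light) − P(Weather=snowy)P(Traffic=light) = 0.082 − 0.308×0.243 = 0.0072.

0.0072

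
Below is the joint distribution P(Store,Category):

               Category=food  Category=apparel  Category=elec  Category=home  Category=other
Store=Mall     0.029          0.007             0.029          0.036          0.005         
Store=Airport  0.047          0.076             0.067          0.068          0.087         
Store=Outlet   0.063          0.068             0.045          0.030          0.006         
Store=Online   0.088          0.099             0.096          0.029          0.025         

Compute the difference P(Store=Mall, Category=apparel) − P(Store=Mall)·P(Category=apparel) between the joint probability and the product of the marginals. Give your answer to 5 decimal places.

P(Store=Mall) = 0.029 + 0.007 + 0.029 + 0.036 + 0.005 = 0.106.
P(Category=apparel) = 0.007 + 0.076 + 0.068 + 0.099 = 0.250.
P(Store=Mall, Category=apparel) − P(Store=Mall)P(Category=apparel) = 0.007 − 0.106×0.250 = -0.01950.

-0.01950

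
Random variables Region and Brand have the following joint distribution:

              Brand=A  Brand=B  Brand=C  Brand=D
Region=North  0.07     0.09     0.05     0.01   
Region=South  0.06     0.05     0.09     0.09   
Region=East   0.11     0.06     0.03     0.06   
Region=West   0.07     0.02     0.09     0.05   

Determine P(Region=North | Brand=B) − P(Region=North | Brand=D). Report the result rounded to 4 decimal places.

P(Brand=B) = 0.09 + 0.05 + 0.06 + 0.02 = 0.22; P(Region=North | Brand=B) = 0.09/0.22 = 0.40909.
P(Brand=D) = 0.01 + 0.09 + 0.06 + 0.05 = 0.21; P(Region=North | Brand=D) = 0.01/0.21 = 0.04762.
Difference = 0.3615.

0.3615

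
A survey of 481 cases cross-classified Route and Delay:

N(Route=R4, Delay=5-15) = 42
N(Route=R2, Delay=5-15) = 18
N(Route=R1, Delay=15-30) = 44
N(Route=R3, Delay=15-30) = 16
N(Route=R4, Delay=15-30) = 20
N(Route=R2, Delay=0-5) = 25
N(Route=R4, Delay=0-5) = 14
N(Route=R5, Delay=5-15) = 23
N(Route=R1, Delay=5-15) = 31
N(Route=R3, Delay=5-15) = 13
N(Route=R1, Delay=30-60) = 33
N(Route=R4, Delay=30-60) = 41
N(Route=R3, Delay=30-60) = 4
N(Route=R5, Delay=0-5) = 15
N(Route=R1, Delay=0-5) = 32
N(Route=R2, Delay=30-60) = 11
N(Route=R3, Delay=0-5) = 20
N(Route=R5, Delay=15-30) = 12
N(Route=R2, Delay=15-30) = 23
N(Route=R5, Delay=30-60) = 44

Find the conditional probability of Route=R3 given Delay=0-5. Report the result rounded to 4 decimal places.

Total with Delay=0-5: 32 + 25 + 20 + 14 + 15 = 106.
P(Route=R3 | Delay=0-5) = 20/106 = 0.1887.

0.1887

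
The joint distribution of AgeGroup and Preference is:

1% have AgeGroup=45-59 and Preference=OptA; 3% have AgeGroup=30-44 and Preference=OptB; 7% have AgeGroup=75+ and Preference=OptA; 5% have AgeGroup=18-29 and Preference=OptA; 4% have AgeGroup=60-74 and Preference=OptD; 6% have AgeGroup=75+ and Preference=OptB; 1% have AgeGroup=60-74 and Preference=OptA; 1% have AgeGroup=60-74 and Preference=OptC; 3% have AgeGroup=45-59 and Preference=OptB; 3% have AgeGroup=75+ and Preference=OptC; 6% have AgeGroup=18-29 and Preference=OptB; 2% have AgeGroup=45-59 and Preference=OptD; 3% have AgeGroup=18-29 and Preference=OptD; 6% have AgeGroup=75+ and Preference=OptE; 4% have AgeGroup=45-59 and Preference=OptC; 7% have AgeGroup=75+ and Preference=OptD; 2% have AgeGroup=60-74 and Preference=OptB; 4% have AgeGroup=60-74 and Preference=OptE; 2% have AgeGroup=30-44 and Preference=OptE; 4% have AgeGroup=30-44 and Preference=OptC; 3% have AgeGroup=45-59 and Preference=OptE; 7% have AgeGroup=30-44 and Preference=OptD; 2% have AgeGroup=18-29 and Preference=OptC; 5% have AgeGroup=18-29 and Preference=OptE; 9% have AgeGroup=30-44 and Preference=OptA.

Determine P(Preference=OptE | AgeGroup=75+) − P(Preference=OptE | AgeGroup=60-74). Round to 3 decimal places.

P(AgeGroup=75+) = 0.07 + 0.06 + 0.03 + 0.07 + 0.06 = 0.29; P(Preference=OptE | AgeGroup=75+) = 0.06/0.29 = 0.2069.
P(AgeGroup=60-74) = 0.01 + 0.02 + 0.01 + 0.04 + 0.04 = 0.12; P(Preference=OptE | AgeGroup=60-74) = 0.04/0.12 = 0.3333.
Difference = -0.126.

-0.126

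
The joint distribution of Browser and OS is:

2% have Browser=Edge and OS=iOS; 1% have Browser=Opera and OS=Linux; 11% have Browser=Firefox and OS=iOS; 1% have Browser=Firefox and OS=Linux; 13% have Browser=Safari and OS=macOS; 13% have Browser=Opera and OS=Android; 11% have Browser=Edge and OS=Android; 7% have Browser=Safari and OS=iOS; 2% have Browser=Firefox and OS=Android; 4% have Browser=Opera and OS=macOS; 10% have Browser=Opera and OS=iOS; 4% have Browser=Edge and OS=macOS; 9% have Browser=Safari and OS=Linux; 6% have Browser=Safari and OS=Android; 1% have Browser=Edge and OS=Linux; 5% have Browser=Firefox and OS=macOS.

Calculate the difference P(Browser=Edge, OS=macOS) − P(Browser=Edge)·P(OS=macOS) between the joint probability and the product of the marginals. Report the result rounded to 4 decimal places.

-0.0068

P(Browser=Edge) = 0.04 + 0.01 + 0.02 + 0.11 = 0.18.
P(OS=macOS) = 0.05 + 0.13 + 0.04 + 0.04 = 0.26.
P(Browser=Edge, OS=macOS) − P(Browser=Edge)P(OS=macOS) = 0.04 − 0.18×0.26 = -0.0068.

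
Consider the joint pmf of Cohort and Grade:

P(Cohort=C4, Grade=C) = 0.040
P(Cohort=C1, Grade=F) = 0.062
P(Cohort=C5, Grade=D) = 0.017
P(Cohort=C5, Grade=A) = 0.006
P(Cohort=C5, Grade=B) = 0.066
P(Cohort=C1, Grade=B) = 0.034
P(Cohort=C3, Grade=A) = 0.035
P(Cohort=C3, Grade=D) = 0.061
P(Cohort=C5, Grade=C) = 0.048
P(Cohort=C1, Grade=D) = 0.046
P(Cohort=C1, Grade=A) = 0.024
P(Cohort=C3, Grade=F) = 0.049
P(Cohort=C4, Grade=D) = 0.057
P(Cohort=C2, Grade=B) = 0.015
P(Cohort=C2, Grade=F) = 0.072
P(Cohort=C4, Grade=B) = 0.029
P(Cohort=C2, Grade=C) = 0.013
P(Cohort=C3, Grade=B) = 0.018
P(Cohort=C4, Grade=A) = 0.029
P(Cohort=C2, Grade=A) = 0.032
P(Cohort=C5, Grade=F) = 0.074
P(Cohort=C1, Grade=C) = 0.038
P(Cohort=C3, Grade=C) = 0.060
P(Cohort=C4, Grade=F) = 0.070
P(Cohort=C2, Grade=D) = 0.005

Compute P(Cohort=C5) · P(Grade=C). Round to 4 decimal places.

0.0420

P(Cohort=C5) = 0.006 + 0.066 + 0.048 + 0.017 + 0.074 = 0.211.
P(Grade=C) = 0.038 + 0.013 + 0.060 + 0.040 + 0.048 = 0.199.
Product: 0.211 × 0.199 = 0.0420.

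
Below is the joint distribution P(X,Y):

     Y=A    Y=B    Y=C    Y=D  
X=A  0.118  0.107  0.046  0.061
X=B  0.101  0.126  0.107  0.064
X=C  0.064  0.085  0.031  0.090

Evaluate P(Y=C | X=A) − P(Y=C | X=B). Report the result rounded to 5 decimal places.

-0.13029

P(X=A) = 0.118 + 0.107 + 0.046 + 0.061 = 0.332; P(Y=C | X=A) = 0.046/0.332 = 0.138554.
P(X=B) = 0.101 + 0.126 + 0.107 + 0.064 = 0.398; P(Y=C | X=B) = 0.107/0.398 = 0.268844.
Difference = -0.13029.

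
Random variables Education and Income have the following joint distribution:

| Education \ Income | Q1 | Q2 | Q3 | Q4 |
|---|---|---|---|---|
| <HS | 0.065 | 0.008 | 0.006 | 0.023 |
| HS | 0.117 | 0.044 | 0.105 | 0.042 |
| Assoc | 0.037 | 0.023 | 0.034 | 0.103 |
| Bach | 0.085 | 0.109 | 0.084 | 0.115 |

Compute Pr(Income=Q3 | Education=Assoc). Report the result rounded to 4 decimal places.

0.1726

P(Education=Assoc) = 0.037 + 0.023 + 0.034 + 0.103 = 0.197.
P(Income=Q3 | Education=Assoc) = 0.034/0.197 = 0.1726.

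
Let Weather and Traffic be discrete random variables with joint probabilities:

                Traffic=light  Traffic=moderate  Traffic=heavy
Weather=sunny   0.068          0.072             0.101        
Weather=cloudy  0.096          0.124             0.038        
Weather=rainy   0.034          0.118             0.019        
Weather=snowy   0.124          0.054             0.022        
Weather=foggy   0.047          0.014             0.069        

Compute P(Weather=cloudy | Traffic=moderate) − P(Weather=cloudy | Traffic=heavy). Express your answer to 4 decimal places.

P(Traffic=moderate) = 0.072 + 0.124 + 0.118 + 0.054 + 0.014 = 0.382; P(Weather=cloudy | Traffic=moderate) = 0.124/0.382 = 0.32461.
P(Traffic=heavy) = 0.101 + 0.038 + 0.019 + 0.022 + 0.069 = 0.249; P(Weather=cloudy | Traffic=heavy) = 0.038/0.249 = 0.15261.
Difference = 0.1720.

0.1720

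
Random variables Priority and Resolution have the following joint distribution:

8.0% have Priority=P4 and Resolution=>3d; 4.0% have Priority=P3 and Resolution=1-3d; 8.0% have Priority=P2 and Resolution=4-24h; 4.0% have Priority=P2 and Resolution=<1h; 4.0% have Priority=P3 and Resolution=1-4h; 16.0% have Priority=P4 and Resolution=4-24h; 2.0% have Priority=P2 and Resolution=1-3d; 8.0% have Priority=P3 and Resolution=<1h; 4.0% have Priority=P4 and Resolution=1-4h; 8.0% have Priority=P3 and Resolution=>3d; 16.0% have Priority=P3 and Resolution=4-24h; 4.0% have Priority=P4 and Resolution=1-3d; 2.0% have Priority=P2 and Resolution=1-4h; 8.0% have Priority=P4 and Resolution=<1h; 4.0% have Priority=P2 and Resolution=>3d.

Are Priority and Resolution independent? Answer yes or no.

yes

Every cell satisfies P(Priority,Resolution) = P(Priority)·P(Resolution). For instance P(Priority=P2) = 0.200, P(Resolution=>3d) = 0.200, and 0.200×0.200 = 0.040 matches the joint entry. So Priority and Resolution are independent.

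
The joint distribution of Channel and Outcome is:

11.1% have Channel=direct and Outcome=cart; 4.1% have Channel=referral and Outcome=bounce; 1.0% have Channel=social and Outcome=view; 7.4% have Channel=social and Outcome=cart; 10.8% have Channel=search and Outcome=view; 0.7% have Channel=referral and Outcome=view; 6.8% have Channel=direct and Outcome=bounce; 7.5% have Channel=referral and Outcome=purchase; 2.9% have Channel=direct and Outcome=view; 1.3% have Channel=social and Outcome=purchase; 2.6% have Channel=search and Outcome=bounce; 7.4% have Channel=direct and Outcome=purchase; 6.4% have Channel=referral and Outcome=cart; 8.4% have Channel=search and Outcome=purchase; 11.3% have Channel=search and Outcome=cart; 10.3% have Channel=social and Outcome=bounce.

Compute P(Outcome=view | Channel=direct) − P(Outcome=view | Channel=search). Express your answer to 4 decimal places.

P(Channel=direct) = 0.068 + 0.029 + 0.111 + 0.074 = 0.282; P(Outcome=view | Channel=direct) = 0.029/0.282 = 0.10284.
P(Channel=search) = 0.026 + 0.108 + 0.113 + 0.084 = 0.331; P(Outcome=view | Channel=search) = 0.108/0.331 = 0.32628.
Difference = -0.2234.

-0.2234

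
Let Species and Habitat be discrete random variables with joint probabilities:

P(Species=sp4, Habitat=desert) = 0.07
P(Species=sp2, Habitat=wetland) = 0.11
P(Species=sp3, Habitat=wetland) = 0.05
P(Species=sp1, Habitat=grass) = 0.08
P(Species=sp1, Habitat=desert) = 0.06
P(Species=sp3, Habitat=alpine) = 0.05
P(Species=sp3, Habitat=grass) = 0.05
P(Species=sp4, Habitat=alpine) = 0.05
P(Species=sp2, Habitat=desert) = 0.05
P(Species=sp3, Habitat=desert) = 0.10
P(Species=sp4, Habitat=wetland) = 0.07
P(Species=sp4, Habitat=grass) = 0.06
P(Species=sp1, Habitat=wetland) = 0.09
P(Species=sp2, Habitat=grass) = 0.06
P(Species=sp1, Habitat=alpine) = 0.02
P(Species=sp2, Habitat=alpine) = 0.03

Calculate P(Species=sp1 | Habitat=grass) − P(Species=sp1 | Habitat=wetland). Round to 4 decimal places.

0.0388

P(Habitat=grass) = 0.08 + 0.06 + 0.05 + 0.06 = 0.25; P(Species=sp1 | Habitat=grass) = 0.08/0.25 = 0.32000.
P(Habitat=wetland) = 0.09 + 0.11 + 0.05 + 0.07 = 0.32; P(Species=sp1 | Habitat=wetland) = 0.09/0.32 = 0.28125.
Difference = 0.0388.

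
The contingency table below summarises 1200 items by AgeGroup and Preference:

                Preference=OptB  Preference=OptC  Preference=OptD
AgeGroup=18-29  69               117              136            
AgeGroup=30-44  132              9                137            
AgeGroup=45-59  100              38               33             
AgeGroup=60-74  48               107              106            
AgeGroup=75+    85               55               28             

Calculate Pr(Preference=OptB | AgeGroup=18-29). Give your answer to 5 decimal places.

Total with AgeGroup=18-29: 69 + 117 + 136 = 322.
P(Preference=OptB | AgeGroup=18-29) = 69/322 = 0.21429.

0.21429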